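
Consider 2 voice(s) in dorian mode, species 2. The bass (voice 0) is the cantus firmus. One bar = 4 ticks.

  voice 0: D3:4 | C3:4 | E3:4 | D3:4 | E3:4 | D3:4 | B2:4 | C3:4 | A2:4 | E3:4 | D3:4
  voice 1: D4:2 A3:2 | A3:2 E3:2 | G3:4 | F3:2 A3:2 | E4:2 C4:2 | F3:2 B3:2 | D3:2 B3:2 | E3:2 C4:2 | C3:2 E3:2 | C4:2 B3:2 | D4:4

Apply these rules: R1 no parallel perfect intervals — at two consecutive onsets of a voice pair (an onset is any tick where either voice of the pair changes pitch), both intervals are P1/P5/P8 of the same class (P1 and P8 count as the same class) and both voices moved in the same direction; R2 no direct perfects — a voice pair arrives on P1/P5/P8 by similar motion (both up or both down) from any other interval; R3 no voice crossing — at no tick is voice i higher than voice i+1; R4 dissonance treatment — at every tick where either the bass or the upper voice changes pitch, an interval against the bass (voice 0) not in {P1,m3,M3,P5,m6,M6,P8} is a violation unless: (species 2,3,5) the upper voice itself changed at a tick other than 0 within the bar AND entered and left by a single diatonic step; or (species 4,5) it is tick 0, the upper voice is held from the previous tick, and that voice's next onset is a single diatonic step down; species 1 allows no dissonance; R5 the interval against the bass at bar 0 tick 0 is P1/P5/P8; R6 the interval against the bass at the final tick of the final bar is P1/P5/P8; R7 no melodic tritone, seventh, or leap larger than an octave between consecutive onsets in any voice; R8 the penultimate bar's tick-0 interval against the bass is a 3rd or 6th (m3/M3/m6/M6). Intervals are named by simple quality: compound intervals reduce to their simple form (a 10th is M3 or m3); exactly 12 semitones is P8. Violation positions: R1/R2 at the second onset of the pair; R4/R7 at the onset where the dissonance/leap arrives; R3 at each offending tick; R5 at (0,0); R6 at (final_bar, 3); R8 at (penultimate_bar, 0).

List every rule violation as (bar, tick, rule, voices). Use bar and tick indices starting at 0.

bar 0: v0=D3 v1=D4 downbeat P8
bar 1: v0=C3 v1=A3 downbeat M6
bar 2: v0=E3 v1=G3 downbeat m3
bar 3: v0=D3 v1=F3 downbeat m3
bar 4: v0=E3 v1=E4 downbeat P8
bar 5: v0=D3 v1=F3 downbeat m3
bar 6: v0=B2 v1=D3 downbeat m3
bar 7: v0=C3 v1=E3 downbeat M3
bar 8: v0=A2 v1=C3 downbeat m3
bar 9: v0=E3 v1=C4 downbeat m6
bar 10: v0=D3 v1=D4 downbeat P8
  -> R2 @ bar 4 tick 0 v(0, 1): D3/A3 P5 -> E3/E4 P8 similar
  -> R7 @ bar 5 tick 2 v(1,): F3->B3 leap 6st

(4, 0, R2, (0, 1))
(5, 2, R7, (1,))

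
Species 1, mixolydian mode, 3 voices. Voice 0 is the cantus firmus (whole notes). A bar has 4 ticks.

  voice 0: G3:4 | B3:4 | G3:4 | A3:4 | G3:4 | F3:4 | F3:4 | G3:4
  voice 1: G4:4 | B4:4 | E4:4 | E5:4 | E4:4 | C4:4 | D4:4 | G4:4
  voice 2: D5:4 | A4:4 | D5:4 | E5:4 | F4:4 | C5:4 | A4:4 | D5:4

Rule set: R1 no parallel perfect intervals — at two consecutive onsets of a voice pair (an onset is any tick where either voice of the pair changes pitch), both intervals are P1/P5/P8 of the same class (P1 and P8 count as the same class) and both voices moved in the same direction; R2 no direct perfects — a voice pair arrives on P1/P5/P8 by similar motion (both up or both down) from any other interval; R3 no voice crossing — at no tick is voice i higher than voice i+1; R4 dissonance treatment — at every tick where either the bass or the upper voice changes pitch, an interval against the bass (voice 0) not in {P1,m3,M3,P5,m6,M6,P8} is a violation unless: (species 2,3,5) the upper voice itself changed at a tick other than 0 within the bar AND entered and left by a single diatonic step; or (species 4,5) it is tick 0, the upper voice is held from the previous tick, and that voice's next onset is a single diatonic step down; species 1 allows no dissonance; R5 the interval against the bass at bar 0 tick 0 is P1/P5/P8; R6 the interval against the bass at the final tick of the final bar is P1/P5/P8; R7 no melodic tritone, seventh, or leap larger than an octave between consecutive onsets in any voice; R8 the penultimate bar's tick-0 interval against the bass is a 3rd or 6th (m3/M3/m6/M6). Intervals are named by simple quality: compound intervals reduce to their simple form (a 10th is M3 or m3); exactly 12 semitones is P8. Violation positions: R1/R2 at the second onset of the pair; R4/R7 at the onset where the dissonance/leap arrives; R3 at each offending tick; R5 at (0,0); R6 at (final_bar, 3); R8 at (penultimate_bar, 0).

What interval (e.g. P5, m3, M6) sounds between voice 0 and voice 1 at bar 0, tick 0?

P8

voice 0=G3 voice 1=G4 -> P8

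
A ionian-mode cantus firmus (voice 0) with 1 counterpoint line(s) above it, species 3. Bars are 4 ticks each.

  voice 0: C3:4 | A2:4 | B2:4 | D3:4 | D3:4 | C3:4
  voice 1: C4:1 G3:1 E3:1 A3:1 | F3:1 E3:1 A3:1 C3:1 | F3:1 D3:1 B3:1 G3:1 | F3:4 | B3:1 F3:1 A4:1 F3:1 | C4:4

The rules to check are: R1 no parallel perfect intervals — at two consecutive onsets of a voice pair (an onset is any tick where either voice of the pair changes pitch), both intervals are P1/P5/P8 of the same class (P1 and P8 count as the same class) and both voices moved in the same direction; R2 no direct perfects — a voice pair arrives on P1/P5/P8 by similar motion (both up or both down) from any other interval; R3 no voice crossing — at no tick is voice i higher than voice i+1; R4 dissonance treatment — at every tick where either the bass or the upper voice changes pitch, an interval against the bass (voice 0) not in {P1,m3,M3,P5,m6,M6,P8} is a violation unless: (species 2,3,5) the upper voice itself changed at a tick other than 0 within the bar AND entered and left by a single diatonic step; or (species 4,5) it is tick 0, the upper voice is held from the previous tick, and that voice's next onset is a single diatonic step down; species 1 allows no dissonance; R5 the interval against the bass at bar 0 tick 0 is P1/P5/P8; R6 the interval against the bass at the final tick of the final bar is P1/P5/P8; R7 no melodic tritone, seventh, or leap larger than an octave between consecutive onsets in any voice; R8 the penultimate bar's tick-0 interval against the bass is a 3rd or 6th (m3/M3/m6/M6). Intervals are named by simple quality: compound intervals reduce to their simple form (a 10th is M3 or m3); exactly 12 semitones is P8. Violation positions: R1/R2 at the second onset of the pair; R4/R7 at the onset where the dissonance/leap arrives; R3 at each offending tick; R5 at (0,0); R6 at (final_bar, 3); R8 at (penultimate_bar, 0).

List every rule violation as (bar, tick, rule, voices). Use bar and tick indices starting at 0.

(2, 0, R4, (0, 1))
(4, 0, R7, (1,))
(4, 1, R7, (1,))
(4, 2, R7, (1,))
(4, 3, R7, (1,))

bar 0: v0=C3 v1=C4 downbeat P8
bar 1: v0=A2 v1=F3 downbeat m6
bar 2: v0=B2 v1=F3 downbeat TT
bar 3: v0=D3 v1=F3 downbeat m3
bar 4: v0=D3 v1=B3 downbeat M6
bar 5: v0=C3 v1=C4 downbeat P8
  -> R4 @ bar 2 tick 0 v(0, 1): B2/F3 TT untreated
  -> R7 @ bar 4 tick 0 v(1,): F3->B3 leap 6st
  -> R7 @ bar 4 tick 1 v(1,): B3->F3 leap 6st
  -> R7 @ bar 4 tick 2 v(1,): F3->A4 leap 16st
  -> R7 @ bar 4 tick 3 v(1,): A4->F3 leap 16st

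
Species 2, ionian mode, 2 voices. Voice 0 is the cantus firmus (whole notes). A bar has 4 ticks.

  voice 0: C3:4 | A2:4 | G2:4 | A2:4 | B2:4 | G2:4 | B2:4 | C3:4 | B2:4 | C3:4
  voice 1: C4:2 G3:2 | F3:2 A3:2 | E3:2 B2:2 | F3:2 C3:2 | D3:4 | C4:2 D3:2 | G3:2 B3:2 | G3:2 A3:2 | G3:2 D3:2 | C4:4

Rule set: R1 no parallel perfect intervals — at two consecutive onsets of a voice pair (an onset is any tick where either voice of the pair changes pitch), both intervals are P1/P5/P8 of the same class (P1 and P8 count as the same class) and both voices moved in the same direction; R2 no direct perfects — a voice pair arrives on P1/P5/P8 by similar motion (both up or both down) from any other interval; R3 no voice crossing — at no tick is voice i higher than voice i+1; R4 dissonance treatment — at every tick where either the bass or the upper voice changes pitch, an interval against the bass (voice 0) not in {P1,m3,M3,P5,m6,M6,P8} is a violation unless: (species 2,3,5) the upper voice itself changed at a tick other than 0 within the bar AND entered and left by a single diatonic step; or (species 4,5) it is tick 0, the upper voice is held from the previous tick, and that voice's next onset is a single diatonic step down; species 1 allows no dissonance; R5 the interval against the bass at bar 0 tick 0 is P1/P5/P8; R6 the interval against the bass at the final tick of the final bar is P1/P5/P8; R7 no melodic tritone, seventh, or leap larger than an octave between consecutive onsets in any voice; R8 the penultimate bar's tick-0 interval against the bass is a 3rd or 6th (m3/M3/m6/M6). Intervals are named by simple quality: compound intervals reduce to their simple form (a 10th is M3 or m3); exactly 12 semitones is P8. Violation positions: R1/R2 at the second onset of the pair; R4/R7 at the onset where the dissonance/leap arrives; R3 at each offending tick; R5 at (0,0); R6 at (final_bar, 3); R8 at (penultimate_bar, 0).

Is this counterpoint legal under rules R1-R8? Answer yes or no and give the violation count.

No (6 violations)

bar 0: v0=C3 v1=C4 (P8)
bar 1: v0=A2 v1=F3 (m6)
bar 2: v0=G2 v1=E3 (M6)
bar 3: v0=A2 v1=F3 (m6)
bar 4: v0=B2 v1=D3 (m3)
bar 5: v0=G2 v1=C4 (P4)
bar 6: v0=B2 v1=G3 (m6)
bar 7: v0=C3 v1=G3 (P5)
bar 8: v0=B2 v1=G3 (m6)
bar 9: v0=C3 v1=C4 (P8)
  R7 @ bar3.0: B2->F3 leap 6st
  R4 @ bar5.0: G2/C4 P4 untreated
  R7 @ bar5.0: D3->C4 leap 10st
  R7 @ bar5.2: C4->D3 leap 10st
  R2 @ bar9.0: B2/D3 m3 -> C3/C4 P8 similar
  R7 @ bar9.0: D3->C4 leap 10st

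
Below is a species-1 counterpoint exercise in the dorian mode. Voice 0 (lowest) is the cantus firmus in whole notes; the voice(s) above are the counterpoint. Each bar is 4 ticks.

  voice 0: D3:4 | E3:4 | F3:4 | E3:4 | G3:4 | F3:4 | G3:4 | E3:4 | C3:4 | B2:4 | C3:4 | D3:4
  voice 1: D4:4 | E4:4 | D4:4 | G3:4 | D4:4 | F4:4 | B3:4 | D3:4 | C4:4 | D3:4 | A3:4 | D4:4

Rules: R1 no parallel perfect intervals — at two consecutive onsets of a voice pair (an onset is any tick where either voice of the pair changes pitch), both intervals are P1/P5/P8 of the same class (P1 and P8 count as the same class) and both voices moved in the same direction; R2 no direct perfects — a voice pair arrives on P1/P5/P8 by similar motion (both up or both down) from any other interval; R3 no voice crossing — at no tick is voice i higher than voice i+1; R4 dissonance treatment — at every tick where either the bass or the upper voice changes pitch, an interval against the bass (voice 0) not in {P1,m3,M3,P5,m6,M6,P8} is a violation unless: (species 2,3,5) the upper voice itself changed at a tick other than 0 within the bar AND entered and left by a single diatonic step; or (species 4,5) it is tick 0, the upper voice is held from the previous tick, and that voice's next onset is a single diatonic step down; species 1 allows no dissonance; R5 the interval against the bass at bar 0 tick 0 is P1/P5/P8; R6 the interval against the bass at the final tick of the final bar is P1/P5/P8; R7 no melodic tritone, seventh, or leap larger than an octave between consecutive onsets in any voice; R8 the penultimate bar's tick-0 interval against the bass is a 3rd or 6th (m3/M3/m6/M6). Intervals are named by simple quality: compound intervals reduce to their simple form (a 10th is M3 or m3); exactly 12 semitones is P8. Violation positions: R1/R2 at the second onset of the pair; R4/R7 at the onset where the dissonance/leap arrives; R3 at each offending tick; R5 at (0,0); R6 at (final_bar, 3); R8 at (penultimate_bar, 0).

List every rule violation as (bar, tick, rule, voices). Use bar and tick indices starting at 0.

(1, 0, R1, (0, 1))
(4, 0, R2, (0, 1))
(6, 0, R7, (1,))
(7, 0, R3, (0, 1))
(7, 0, R4, (0, 1))
(7, 1, R3, (0, 1))
(7, 2, R3, (0, 1))
(7, 3, R3, (0, 1))
(8, 0, R7, (1,))
(9, 0, R7, (1,))
(11, 0, R2, (0, 1))

bar 0: v0=D3 v1=D4 downbeat P8
bar 1: v0=E3 v1=E4 downbeat P8
bar 2: v0=F3 v1=D4 downbeat M6
bar 3: v0=E3 v1=G3 downbeat m3
bar 4: v0=G3 v1=D4 downbeat P5
bar 5: v0=F3 v1=F4 downbeat P8
bar 6: v0=G3 v1=B3 downbeat M3
bar 7: v0=E3 v1=D3 downbeat M2
bar 8: v0=C3 v1=C4 downbeat P8
bar 9: v0=B2 v1=D3 downbeat m3
bar 10: v0=C3 v1=A3 downbeat M6
bar 11: v0=D3 v1=D4 downbeat P8
  -> R1 @ bar 1 tick 0 v(0, 1): D3/D4 P8 -> E3/E4 P8 similar
  -> R2 @ bar 4 tick 0 v(0, 1): E3/G3 m3 -> G3/D4 P5 similar
  -> R7 @ bar 6 tick 0 v(1,): F4->B3 leap 6st
  -> R3 @ bar 7 tick 0 v(0, 1): E3 above D3
  -> R4 @ bar 7 tick 0 v(0, 1): E3/D3 M2 untreated
  -> R3 @ bar 7 tick 1 v(0, 1): E3 above D3
  -> R3 @ bar 7 tick 2 v(0, 1): E3 above D3
  -> R3 @ bar 7 tick 3 v(0, 1): E3 above D3
  -> R7 @ bar 8 tick 0 v(1,): D3->C4 leap 10st
  -> R7 @ bar 9 tick 0 v(1,): C4->D3 leap 10st
  -> R2 @ bar 11 tick 0 v(0, 1): C3/A3 M6 -> D3/D4 P8 similar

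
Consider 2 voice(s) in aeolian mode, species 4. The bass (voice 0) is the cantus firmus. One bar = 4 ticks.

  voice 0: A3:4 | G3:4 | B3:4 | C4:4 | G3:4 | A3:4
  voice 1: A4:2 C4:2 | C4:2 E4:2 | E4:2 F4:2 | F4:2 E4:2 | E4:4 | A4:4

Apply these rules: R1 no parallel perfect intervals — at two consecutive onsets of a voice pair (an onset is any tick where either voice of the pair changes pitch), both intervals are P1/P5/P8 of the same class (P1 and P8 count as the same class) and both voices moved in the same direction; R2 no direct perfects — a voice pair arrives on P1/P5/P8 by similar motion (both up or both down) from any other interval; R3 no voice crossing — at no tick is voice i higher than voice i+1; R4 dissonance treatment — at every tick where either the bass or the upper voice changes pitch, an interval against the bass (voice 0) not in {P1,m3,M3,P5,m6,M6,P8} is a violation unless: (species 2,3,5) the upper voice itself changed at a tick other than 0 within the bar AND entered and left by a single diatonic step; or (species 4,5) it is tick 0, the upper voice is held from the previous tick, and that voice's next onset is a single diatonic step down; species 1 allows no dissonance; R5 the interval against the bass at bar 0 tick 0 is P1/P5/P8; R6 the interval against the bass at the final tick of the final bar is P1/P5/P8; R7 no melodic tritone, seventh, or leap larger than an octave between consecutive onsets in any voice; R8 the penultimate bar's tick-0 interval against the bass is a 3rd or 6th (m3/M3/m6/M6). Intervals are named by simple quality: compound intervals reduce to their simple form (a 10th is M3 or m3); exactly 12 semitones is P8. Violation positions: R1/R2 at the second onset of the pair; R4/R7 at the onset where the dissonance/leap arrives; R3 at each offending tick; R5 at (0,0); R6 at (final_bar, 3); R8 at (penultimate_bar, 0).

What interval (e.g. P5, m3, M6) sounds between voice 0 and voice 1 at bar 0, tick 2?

voice 0=A3 voice 1=C4 -> m3

m3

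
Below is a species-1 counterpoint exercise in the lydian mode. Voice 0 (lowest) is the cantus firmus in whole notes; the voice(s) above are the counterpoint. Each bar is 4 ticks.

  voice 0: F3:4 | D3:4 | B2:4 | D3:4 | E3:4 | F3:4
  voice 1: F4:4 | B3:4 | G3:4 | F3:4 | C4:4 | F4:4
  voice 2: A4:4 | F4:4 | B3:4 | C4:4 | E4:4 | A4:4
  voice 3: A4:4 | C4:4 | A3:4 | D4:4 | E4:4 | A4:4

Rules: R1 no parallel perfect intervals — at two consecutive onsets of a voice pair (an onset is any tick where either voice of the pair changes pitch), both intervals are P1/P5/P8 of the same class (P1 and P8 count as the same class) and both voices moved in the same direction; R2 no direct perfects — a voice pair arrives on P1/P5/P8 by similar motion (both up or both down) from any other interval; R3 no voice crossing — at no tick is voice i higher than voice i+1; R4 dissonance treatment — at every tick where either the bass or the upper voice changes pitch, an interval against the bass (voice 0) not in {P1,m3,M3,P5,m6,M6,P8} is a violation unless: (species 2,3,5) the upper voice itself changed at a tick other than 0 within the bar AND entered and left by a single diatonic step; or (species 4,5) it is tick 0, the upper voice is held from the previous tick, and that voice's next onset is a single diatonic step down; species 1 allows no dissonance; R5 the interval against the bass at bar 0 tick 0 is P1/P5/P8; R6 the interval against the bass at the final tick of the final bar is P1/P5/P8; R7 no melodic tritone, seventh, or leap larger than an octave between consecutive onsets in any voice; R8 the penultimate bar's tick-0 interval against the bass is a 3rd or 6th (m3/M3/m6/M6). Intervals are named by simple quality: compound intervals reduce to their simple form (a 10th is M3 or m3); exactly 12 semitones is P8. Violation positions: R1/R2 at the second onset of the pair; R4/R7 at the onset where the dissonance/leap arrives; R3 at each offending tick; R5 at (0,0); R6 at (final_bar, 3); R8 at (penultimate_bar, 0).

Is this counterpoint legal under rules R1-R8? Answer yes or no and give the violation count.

No (26 violations)

bar 0: v0=F3 v1=F4 v2=A4 v3=A4 (M3)
bar 1: v0=D3 v1=B3 v2=F4 v3=C4 (m7)
bar 2: v0=B2 v1=G3 v2=B3 v3=A3 (m7)
bar 3: v0=D3 v1=F3 v2=C4 v3=D4 (P8)
bar 4: v0=E3 v1=C4 v2=E4 v3=E4 (P8)
bar 5: v0=F3 v1=F4 v2=A4 v3=A4 (M3)
  R5 @ bar0.0: opens on M3
  R5 @ bar0.0: opens on M3
  R3 @ bar1.0: F4 above C4
  R4 @ bar1.0: D3/C4 m7 untreated
  R7 @ bar1.0: F4->B3 leap 6st
  R3 @ bar1.1: F4 above C4
  R3 @ bar1.2: F4 above C4
  R3 @ bar1.3: F4 above C4
  R2 @ bar2.0: D3/F4 m3 -> B2/B3 P8 similar
  R3 @ bar2.0: B3 above A3
  R4 @ bar2.0: B2/A3 m7 untreated
  R7 @ bar2.0: F4->B3 leap 6st
  R3 @ bar2.1: B3 above A3
  R3 @ bar2.2: B3 above A3
  R3 @ bar2.3: B3 above A3
  R2 @ bar3.0: B2/A3 m7 -> D3/D4 P8 similar
  R4 @ bar3.0: D3/C4 m7 untreated
  R1 @ bar4.0: D3/D4 P8 -> E3/E4 P8 similar
  R2 @ bar4.0: D3/C4 m7 -> E3/E4 P8 similar
  R2 @ bar4.0: C4/D4 M2 -> E4/E4 P1 similar
  R8 @ bar4.0: penult P8 not 3rd/6th
  R8 @ bar4.0: penult P8 not 3rd/6th
  R1 @ bar5.0: E4/E4 P1 -> A4/A4 P1 similar
  R2 @ bar5.0: E3/C4 m6 -> F3/F4 P8 similar
  R6 @ bar5.3: closes on M3
  R6 @ bar5.3: closes on M3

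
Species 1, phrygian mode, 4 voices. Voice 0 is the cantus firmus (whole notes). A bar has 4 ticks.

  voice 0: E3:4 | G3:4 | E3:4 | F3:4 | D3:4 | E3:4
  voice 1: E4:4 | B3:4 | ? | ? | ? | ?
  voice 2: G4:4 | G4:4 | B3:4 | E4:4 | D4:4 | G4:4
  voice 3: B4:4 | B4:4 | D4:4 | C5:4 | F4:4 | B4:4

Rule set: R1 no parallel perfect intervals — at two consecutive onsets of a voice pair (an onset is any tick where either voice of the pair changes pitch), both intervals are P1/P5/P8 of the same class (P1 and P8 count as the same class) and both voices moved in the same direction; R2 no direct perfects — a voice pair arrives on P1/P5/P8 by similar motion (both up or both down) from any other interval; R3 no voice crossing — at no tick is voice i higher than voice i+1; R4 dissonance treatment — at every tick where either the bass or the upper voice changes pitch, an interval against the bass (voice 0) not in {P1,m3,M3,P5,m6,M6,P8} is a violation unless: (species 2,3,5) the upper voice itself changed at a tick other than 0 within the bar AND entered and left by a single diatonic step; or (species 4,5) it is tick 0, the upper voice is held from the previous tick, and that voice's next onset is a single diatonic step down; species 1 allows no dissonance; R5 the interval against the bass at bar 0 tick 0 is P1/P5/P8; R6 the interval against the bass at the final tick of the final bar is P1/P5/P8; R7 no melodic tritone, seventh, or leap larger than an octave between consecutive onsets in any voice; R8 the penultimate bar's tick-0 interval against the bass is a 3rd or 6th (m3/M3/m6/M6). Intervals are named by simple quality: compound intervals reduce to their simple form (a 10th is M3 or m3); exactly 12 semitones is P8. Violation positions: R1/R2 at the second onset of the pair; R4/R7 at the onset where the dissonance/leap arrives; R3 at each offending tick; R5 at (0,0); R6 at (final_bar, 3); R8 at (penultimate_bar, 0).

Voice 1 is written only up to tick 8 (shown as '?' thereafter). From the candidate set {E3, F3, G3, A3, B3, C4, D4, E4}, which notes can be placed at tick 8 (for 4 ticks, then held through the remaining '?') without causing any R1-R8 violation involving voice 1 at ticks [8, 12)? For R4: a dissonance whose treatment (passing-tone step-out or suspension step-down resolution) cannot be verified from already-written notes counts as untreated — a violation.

{B3}

E3: violates R2
F3: violates R4,R7
G3: violates R2
A3: violates R4
B3: legal
C4: violates R3
D4: violates R3,R4
E4: violates R3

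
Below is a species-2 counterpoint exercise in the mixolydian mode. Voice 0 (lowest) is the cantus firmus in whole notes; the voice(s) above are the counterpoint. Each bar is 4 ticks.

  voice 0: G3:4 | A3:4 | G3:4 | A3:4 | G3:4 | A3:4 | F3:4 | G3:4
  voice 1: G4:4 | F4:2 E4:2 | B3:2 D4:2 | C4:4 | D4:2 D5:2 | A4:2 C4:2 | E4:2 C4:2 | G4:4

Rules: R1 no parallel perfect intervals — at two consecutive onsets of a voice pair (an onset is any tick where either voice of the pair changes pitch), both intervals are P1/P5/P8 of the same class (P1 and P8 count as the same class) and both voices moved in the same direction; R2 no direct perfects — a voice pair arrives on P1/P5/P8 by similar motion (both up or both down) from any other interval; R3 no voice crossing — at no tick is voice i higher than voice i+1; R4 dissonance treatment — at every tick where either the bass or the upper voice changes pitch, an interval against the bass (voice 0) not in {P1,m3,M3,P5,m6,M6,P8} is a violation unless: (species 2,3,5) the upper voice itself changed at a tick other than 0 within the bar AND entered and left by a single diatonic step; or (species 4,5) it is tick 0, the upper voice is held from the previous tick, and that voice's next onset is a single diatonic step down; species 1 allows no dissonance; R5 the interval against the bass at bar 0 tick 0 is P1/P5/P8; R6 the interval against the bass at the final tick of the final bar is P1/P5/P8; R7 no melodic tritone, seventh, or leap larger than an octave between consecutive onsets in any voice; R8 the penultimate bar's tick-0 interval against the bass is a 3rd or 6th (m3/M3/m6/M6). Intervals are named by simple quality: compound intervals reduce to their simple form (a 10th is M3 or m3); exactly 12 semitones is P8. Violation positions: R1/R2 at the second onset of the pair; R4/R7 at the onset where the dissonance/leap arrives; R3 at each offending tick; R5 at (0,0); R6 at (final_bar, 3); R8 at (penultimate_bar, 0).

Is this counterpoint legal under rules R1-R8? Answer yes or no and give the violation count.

No (3 violations)

bar 0: v0=G3 v1=G4 (P8)
bar 1: v0=A3 v1=F4 (m6)
bar 2: v0=G3 v1=B3 (M3)
bar 3: v0=A3 v1=C4 (m3)
bar 4: v0=G3 v1=D4 (P5)
bar 5: v0=A3 v1=A4 (P8)
bar 6: v0=F3 v1=E4 (M7)
bar 7: v0=G3 v1=G4 (P8)
  R4 @ bar6.0: F3/E4 M7 untreated
  R8 @ bar6.0: penult M7 not 3rd/6th
  R2 @ bar7.0: F3/C4 P5 -> G3/G4 P8 similar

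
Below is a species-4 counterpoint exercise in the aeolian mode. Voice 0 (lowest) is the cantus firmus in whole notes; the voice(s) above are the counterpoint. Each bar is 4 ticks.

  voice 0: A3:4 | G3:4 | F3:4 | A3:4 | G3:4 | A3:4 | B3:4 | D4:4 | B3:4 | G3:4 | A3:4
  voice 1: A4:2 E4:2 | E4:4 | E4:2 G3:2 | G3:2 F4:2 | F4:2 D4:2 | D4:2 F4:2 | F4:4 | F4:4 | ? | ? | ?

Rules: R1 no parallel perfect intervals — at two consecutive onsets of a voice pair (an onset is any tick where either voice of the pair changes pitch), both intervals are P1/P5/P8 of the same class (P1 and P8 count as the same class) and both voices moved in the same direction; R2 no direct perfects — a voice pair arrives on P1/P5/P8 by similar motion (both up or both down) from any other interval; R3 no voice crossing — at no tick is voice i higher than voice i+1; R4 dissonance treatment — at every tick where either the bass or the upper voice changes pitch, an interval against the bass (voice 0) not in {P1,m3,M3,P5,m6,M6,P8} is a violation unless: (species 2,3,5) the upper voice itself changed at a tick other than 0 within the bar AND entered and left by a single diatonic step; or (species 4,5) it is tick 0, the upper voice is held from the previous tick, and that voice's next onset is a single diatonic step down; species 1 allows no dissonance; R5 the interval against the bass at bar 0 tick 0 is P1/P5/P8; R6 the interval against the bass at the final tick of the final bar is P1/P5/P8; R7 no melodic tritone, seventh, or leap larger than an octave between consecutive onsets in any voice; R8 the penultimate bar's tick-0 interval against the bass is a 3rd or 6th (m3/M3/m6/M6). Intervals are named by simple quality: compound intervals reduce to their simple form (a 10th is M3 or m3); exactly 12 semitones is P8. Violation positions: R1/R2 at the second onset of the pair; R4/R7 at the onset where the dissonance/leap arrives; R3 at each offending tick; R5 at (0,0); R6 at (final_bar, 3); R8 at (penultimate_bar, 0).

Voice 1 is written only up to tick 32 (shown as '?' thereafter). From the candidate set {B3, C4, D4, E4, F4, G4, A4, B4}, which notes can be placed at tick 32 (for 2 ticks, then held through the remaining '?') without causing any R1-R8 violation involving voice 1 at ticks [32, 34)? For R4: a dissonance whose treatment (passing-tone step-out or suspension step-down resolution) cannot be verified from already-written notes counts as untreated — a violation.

{D4, G4}

B3: violates R2,R7
C4: violates R4
D4: legal
E4: violates R4
F4: violates R4
G4: legal
A4: violates R4
B4: violates R7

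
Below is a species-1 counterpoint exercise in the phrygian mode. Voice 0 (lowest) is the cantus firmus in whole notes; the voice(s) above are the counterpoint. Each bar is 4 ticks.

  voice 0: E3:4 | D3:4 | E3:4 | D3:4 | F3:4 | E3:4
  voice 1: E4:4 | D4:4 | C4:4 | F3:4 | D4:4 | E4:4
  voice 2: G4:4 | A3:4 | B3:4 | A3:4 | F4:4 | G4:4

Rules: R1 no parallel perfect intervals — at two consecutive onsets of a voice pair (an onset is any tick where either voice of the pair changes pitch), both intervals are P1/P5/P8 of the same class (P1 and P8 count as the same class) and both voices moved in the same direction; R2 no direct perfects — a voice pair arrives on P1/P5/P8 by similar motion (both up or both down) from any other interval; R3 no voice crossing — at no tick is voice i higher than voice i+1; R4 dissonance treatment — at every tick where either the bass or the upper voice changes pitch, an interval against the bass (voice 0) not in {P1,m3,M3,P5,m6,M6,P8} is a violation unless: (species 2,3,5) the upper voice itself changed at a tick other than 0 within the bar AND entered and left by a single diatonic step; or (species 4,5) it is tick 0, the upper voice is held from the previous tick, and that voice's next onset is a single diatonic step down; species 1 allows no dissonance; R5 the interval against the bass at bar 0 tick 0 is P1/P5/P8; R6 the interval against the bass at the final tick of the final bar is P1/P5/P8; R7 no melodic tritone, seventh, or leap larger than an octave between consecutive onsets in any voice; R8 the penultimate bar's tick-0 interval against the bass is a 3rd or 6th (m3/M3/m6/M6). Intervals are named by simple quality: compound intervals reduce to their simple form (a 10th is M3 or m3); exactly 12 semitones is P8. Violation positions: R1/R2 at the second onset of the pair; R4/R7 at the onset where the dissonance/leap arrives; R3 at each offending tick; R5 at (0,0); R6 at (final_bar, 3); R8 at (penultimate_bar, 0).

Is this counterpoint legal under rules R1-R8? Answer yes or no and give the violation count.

No (17 violations)

bar 0: v0=E3 v1=E4 v2=G4 (m3)
bar 1: v0=D3 v1=D4 v2=A3 (P5)
bar 2: v0=E3 v1=C4 v2=B3 (P5)
bar 3: v0=D3 v1=F3 v2=A3 (P5)
bar 4: v0=F3 v1=D4 v2=F4 (P8)
bar 5: v0=E3 v1=E4 v2=G4 (m3)
  R5 @ bar0.0: opens on m3
  R1 @ bar1.0: E3/E4 P8 -> D3/D4 P8 similar
  R2 @ bar1.0: E3/G4 m3 -> D3/A3 P5 similar
  R3 @ bar1.0: D4 above A3
  R7 @ bar1.0: G4->A3 leap 10st
  R3 @ bar1.1: D4 above A3
  R3 @ bar1.2: D4 above A3
  R3 @ bar1.3: D4 above A3
  R1 @ bar2.0: D3/A3 P5 -> E3/B3 P5 similar
  R3 @ bar2.0: C4 above B3
  R3 @ bar2.1: C4 above B3
  R3 @ bar2.2: C4 above B3
  R3 @ bar2.3: C4 above B3
  R1 @ bar3.0: E3/B3 P5 -> D3/A3 P5 similar
  R2 @ bar4.0: D3/A3 P5 -> F3/F4 P8 similar
  R8 @ bar4.0: penult P8 not 3rd/6th
  R6 @ bar5.3: closes on m3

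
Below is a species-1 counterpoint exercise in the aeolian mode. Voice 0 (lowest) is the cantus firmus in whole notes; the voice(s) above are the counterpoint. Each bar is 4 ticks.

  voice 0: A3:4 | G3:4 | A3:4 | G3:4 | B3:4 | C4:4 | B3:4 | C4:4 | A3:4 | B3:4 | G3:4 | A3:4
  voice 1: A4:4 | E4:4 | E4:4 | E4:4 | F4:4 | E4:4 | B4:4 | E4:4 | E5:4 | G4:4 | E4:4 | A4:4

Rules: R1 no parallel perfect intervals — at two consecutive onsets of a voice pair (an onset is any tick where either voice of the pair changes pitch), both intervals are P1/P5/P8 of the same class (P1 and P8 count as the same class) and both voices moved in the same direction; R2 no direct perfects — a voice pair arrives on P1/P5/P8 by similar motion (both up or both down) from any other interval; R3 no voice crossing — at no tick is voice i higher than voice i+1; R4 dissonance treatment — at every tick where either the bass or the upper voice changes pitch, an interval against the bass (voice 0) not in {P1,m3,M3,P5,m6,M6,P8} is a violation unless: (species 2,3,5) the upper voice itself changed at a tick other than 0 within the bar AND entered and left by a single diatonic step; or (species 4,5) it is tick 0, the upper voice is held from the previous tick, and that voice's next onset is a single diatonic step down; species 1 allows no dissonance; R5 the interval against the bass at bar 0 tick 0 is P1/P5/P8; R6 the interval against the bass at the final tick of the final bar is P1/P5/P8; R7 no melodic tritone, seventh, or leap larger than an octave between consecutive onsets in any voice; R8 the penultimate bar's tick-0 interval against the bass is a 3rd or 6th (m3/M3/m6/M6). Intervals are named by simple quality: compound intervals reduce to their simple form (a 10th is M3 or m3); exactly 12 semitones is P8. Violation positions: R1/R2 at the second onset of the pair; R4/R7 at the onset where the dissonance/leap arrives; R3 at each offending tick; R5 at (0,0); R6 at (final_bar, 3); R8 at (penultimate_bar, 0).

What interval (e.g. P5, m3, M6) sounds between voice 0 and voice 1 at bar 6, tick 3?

P8

voice 0=B3 voice 1=B4 -> P8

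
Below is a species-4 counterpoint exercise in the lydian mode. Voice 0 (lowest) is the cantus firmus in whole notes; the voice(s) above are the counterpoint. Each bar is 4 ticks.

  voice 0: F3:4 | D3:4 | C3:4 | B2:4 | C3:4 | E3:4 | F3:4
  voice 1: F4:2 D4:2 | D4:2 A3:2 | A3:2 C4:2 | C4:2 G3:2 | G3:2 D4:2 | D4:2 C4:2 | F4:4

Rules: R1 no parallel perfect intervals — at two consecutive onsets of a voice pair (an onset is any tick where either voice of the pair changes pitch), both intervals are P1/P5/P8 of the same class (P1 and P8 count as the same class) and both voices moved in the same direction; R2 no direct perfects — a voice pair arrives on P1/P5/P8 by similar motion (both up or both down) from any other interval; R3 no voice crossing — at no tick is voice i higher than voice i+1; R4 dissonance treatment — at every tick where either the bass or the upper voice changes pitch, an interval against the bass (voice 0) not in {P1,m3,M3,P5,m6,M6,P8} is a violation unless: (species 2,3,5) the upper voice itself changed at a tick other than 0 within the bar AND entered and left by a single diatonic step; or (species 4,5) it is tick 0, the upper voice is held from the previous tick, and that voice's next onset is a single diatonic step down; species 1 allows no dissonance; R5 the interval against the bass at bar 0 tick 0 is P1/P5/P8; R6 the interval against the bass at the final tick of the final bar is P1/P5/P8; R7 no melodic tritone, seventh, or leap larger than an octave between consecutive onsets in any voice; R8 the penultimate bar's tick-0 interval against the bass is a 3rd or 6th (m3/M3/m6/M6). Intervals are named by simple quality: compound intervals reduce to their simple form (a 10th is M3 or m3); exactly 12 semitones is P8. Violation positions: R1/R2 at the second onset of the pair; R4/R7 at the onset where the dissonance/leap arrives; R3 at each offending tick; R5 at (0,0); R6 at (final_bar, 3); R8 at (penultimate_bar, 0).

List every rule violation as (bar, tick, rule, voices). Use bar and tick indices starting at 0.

(3, 0, R4, (0, 1))
(4, 2, R4, (0, 1))
(5, 0, R8, (0, 1))
(6, 0, R2, (0, 1))

bar 0: v0=F3 v1=F4 downbeat P8
bar 1: v0=D3 v1=D4 downbeat P8
bar 2: v0=C3 v1=A3 downbeat M6
bar 3: v0=B2 v1=C4 downbeat m2
bar 4: v0=C3 v1=G3 downbeat P5
bar 5: v0=E3 v1=D4 downbeat m7
bar 6: v0=F3 v1=F4 downbeat P8
  -> R4 @ bar 3 tick 0 v(0, 1): B2/C4 m2 untreated
  -> R4 @ bar 4 tick 2 v(0, 1): C3/D4 M2 untreated
  -> R8 @ bar 5 tick 0 v(0, 1): penult m7 not 3rd/6th
  -> R2 @ bar 6 tick 0 v(0, 1): E3/C4 m6 -> F3/F4 P8 similar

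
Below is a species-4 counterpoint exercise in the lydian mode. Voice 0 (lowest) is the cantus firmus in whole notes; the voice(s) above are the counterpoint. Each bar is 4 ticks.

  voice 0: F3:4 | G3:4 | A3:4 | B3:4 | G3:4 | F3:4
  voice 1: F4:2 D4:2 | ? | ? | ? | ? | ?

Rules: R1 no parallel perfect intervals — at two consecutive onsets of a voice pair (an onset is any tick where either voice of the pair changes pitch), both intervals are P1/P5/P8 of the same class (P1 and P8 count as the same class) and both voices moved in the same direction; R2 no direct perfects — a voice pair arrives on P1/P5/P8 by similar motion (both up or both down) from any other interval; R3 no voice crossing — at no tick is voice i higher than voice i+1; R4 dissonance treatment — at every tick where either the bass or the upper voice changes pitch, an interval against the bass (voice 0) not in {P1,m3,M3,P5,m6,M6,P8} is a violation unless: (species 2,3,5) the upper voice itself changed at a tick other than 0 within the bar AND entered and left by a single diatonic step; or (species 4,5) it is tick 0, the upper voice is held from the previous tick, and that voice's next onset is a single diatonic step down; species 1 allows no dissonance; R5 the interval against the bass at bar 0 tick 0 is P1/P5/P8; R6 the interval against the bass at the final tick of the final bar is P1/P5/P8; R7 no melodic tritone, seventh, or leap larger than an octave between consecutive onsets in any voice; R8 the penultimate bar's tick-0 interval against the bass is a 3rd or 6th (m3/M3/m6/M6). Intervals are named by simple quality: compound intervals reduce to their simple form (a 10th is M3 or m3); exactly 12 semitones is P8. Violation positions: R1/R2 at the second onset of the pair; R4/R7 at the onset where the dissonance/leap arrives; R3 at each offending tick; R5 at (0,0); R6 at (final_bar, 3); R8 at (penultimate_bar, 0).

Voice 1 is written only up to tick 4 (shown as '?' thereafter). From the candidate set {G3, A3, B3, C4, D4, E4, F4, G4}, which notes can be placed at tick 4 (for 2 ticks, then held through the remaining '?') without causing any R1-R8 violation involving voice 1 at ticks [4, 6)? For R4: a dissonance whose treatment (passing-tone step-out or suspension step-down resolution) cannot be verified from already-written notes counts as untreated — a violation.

G3: legal
A3: violates R4
B3: legal
C4: violates R4
D4: legal
E4: legal
F4: violates R4
G4: violates R2

{B3, D4, E4, G3}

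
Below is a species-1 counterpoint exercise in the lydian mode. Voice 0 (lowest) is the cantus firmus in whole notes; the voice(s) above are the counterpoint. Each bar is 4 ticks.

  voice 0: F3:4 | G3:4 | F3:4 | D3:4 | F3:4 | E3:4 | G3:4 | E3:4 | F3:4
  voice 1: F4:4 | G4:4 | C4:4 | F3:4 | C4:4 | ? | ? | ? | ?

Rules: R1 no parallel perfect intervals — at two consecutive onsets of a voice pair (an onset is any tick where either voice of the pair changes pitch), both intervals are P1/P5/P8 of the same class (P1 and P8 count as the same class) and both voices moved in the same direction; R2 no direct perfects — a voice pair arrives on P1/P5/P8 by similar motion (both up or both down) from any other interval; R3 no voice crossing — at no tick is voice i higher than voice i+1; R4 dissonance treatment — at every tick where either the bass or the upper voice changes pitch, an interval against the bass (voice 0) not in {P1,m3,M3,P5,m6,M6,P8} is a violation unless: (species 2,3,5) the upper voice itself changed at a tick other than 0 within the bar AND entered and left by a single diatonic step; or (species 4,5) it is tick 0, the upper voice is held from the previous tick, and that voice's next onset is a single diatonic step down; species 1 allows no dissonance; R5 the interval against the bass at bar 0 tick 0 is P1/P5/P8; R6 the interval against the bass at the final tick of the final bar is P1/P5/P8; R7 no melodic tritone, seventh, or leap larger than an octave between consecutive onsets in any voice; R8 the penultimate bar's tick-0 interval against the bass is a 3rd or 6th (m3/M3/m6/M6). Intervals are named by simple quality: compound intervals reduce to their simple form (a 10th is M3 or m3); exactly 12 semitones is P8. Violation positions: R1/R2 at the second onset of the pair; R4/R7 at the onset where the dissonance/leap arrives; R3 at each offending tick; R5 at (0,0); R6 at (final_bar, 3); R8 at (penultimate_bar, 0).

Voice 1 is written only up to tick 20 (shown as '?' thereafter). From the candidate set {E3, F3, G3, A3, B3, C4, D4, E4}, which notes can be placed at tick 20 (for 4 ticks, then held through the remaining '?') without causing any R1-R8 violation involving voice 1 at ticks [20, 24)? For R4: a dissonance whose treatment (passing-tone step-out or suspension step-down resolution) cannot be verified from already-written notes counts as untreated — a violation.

E3: violates R2
F3: violates R4
G3: legal
A3: violates R4
B3: violates R1
C4: legal
D4: violates R4
E4: legal

{C4, E4, G3}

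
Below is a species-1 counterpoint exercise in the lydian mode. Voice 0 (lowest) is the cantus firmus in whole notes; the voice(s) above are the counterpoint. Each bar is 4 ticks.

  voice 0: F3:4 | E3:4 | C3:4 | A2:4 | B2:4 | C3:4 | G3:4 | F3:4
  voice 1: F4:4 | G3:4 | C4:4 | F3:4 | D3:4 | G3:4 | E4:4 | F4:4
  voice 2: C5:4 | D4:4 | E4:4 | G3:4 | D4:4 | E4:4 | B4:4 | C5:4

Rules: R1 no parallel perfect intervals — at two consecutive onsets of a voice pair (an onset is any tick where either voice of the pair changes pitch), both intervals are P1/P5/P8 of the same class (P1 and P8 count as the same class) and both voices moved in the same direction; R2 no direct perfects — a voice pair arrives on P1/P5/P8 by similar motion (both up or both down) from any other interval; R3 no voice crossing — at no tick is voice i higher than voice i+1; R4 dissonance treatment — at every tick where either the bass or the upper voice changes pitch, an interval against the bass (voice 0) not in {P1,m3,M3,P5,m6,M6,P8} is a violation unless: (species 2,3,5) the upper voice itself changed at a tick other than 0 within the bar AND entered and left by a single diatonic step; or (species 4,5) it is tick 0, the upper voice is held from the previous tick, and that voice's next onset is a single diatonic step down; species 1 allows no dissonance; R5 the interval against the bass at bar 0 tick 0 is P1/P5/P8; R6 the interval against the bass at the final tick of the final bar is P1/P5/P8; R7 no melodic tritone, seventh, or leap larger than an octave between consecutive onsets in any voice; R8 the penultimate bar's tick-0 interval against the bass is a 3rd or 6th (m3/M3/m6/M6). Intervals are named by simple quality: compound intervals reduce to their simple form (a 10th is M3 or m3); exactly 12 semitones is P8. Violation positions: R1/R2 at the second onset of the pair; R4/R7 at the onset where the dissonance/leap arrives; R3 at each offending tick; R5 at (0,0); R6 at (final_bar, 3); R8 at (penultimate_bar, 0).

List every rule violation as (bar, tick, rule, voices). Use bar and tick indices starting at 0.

(1, 0, R1, (1, 2))
(1, 0, R4, (0, 2))
(1, 0, R7, (1,))
(1, 0, R7, (2,))
(3, 0, R4, (0, 2))
(5, 0, R2, (0, 1))
(6, 0, R2, (1, 2))
(7, 0, R1, (1, 2))

bar 0: v0=F3 v1=F4 v2=C5 downbeat P5
bar 1: v0=E3 v1=G3 v2=D4 downbeat m7
bar 2: v0=C3 v1=C4 v2=E4 downbeat M3
bar 3: v0=A2 v1=F3 v2=G3 downbeat m7
bar 4: v0=B2 v1=D3 v2=D4 downbeat m3
bar 5: v0=C3 v1=G3 v2=E4 downbeat M3
bar 6: v0=G3 v1=E4 v2=B4 downbeat M3
bar 7: v0=F3 v1=F4 v2=C5 downbeat P5
  -> R1 @ bar 1 tick 0 v(1, 2): F4/C5 P5 -> G3/D4 P5 similar
  -> R4 @ bar 1 tick 0 v(0, 2): E3/D4 m7 untreated
  -> R7 @ bar 1 tick 0 v(1,): F4->G3 leap 10st
  -> R7 @ bar 1 tick 0 v(2,): C5->D4 leap 10st
  -> R4 @ bar 3 tick 0 v(0, 2): A2/G3 m7 untreated
  -> R2 @ bar 5 tick 0 v(0, 1): B2/D3 m3 -> C3/G3 P5 similar
  -> R2 @ bar 6 tick 0 v(1, 2): G3/E4 M6 -> E4/B4 P5 similar
  -> R1 @ bar 7 tick 0 v(1, 2): E4/B4 P5 -> F4/C5 P5 similar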